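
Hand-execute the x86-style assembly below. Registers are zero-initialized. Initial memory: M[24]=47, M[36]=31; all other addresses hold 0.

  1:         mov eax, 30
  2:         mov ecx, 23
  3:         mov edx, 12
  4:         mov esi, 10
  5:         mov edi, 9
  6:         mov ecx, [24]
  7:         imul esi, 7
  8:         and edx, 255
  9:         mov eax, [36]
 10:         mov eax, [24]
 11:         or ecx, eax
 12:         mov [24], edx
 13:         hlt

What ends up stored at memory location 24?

12

mov eax, 30 → eax=30
mov ecx, 23 → ecx=23
mov edx, 12 → edx=12
mov esi, 10 → esi=10
mov edi, 9 → edi=9
mov ecx, [24] → ecx=M[24]=47
imul esi, 7 → esi=10*7=70
and edx, 255 → edx=12&255=12
mov eax, [36] → eax=M[36]=31
mov eax, [24] → eax=M[24]=47
or ecx, eax → ecx=47|47=47
mov [24], edx → M[24]=12
halt.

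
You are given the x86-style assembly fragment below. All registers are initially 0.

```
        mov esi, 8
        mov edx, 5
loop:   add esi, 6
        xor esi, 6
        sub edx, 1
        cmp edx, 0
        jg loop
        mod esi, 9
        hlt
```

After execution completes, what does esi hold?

8

after mov esi, 8: esi=8
after mov edx, 5: edx=5
after add esi, 6: esi=8+6=14
after xor esi, 6: esi=14^6=8
after sub edx, 1: edx=5-1=4
cmp edx, 0  (cmp 4,0)
jg loop: taken
after add esi, 6: esi=8+6=14
after xor esi, 6: esi=14^6=8
after sub edx, 1: edx=4-1=3
cmp edx, 0  (cmp 3,0)
jg loop: taken
after add esi, 6: esi=8+6=14
after xor esi, 6: esi=14^6=8
after sub edx, 1: edx=3-1=2
cmp edx, 0  (cmp 2,0)
jg loop: taken
after add esi, 6: esi=8+6=14
after xor esi, 6: esi=14^6=8
after sub edx, 1: edx=2-1=1
cmp edx, 0  (cmp 1,0)
jg loop: taken
after add esi, 6: esi=8+6=14
after xor esi, 6: esi=14^6=8
after sub edx, 1: edx=1-1=0
cmp edx, 0  (cmp 0,0)
jg loop: not taken
after mod esi, 9: esi=8%9=8
halt.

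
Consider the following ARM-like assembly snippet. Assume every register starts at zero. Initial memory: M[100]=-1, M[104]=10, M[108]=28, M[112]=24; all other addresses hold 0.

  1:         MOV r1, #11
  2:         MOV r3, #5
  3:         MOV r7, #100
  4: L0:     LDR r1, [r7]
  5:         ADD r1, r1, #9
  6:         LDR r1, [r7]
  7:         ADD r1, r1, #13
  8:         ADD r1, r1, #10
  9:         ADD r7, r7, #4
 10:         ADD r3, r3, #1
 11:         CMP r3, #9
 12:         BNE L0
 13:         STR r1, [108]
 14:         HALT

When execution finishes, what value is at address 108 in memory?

MOV r1, #11 → r1=11
MOV r3, #5 → r3=5
MOV r7, #100 → r7=100
LDR r1, [r7] → r1=M[100]=-1
ADD r1, r1, #9 → r1=(-1)+9=8
LDR r1, [r7] → r1=M[100]=-1
ADD r1, r1, #13 → r1=(-1)+13=12
ADD r1, r1, #10 → r1=12+10=22
ADD r7, r7, #4 → r7=100+4=104
ADD r3, r3, #1 → r3=5+1=6
CMP r3, #9  (cmp 6,9)
BNE L0: taken
LDR r1, [r7] → r1=M[104]=10
ADD r1, r1, #9 → r1=10+9=19
LDR r1, [r7] → r1=M[104]=10
ADD r1, r1, #13 → r1=10+13=23
ADD r1, r1, #10 → r1=23+10=33
ADD r7, r7, #4 → r7=104+4=108
ADD r3, r3, #1 → r3=6+1=7
CMP r3, #9  (cmp 7,9)
BNE L0: taken
LDR r1, [r7] → r1=M[108]=28
ADD r1, r1, #9 → r1=28+9=37
LDR r1, [r7] → r1=M[108]=28
ADD r1, r1, #13 → r1=28+13=41
ADD r1, r1, #10 → r1=41+10=51
ADD r7, r7, #4 → r7=108+4=112
ADD r3, r3, #1 → r3=7+1=8
CMP r3, #9  (cmp 8,9)
BNE L0: taken
LDR r1, [r7] → r1=M[112]=24
ADD r1, r1, #9 → r1=24+9=33
LDR r1, [r7] → r1=M[112]=24
ADD r1, r1, #13 → r1=24+13=37
ADD r1, r1, #10 → r1=37+10=47
ADD r7, r7, #4 → r7=112+4=116
ADD r3, r3, #1 → r3=8+1=9
CMP r3, #9  (cmp 9,9)
BNE L0: not taken
STR r1, [108] → M[108]=47
halt.

47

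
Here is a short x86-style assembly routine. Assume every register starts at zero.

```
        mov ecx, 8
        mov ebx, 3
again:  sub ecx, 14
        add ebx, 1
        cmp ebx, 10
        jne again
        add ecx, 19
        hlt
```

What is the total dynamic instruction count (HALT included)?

after mov ecx, 8: ecx=8
after mov ebx, 3: ebx=3
after sub ecx, 14: ecx=8-14=-6
after add ebx, 1: ebx=3+1=4
cmp ebx, 10  (cmp 4,10)
jne again: taken
after sub ecx, 14: ecx=(-6)-14=-20
after add ebx, 1: ebx=4+1=5
cmp ebx, 10  (cmp 5,10)
jne again: taken
after sub ecx, 14: ecx=(-20)-14=-34
after add ebx, 1: ebx=5+1=6
cmp ebx, 10  (cmp 6,10)
jne again: taken
after sub ecx, 14: ecx=(-34)-14=-48
after add ebx, 1: ebx=6+1=7
cmp ebx, 10  (cmp 7,10)
jne again: taken
after sub ecx, 14: ecx=(-48)-14=-62
after add ebx, 1: ebx=7+1=8
cmp ebx, 10  (cmp 8,10)
jne again: taken
after sub ecx, 14: ecx=(-62)-14=-76
after add ebx, 1: ebx=8+1=9
cmp ebx, 10  (cmp 9,10)
jne again: taken
after sub ecx, 14: ecx=(-76)-14=-90
after add ebx, 1: ebx=9+1=10
cmp ebx, 10  (cmp 10,10)
jne again: not taken
after add ecx, 19: ecx=(-90)+19=-71
halt.
Total executed instructions: 32.

32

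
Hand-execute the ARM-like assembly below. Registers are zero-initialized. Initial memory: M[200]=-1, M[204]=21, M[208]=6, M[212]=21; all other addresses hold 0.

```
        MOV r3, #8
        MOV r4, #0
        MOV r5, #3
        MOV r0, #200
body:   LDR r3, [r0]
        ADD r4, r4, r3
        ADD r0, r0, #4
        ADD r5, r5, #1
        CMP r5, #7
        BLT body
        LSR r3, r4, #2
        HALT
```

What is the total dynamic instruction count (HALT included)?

MOV r3, #8 → r3=8
MOV r4, #0 → r4=0
MOV r5, #3 → r5=3
MOV r0, #200 → r0=200
LDR r3, [r0] → r3=M[200]=-1
ADD r4, r4, r3 → r4=0+(-1)=-1
ADD r0, r0, #4 → r0=200+4=204
ADD r5, r5, #1 → r5=3+1=4
CMP r5, #7  (cmp 4,7)
BLT body: taken
LDR r3, [r0] → r3=M[204]=21
ADD r4, r4, r3 → r4=(-1)+21=20
ADD r0, r0, #4 → r0=204+4=208
ADD r5, r5, #1 → r5=4+1=5
CMP r5, #7  (cmp 5,7)
BLT body: taken
LDR r3, [r0] → r3=M[208]=6
ADD r4, r4, r3 → r4=20+6=26
ADD r0, r0, #4 → r0=208+4=212
ADD r5, r5, #1 → r5=5+1=6
CMP r5, #7  (cmp 6,7)
BLT body: taken
LDR r3, [r0] → r3=M[212]=21
ADD r4, r4, r3 → r4=26+21=47
ADD r0, r0, #4 → r0=212+4=216
ADD r5, r5, #1 → r5=6+1=7
CMP r5, #7  (cmp 7,7)
BLT body: not taken
LSR r3, r4, #2 → r3=47>>2=11
halt.
Total executed instructions: 30.

30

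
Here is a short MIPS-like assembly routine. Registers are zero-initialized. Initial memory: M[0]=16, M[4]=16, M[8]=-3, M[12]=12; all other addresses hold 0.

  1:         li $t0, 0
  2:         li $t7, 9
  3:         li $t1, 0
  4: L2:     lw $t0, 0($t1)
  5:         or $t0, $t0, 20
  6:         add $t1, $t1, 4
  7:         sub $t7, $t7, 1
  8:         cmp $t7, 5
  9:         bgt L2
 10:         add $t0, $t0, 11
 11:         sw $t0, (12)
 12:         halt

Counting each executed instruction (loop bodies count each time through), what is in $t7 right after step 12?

8

$t0=0
$t7=9
$t1=0
$t0=M[0]=16
$t0=16|20=20
$t1=0+4=4
$t7=9-1=8
cmp $t7, 5  (cmp 8,5)
bgt L2: taken
$t0=M[4]=16
$t0=16|20=20
$t1=4+4=8
After step 12: $t7 = 8.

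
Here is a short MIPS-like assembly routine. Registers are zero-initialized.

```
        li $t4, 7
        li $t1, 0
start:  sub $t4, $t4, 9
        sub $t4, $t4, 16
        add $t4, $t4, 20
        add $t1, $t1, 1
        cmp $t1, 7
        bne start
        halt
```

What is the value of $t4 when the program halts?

-28

li $t4, 7 → $t4=7
li $t1, 0 → $t1=0
sub $t4, $t4, 9 → $t4=7-9=-2
sub $t4, $t4, 16 → $t4=(-2)-16=-18
add $t4, $t4, 20 → $t4=(-18)+20=2
add $t1, $t1, 1 → $t1=0+1=1
cmp $t1, 7  (cmp 1,7)
bne start: taken
sub $t4, $t4, 9 → $t4=2-9=-7
sub $t4, $t4, 16 → $t4=(-7)-16=-23
add $t4, $t4, 20 → $t4=(-23)+20=-3
add $t1, $t1, 1 → $t1=1+1=2
cmp $t1, 7  (cmp 2,7)
bne start: taken
sub $t4, $t4, 9 → $t4=(-3)-9=-12
sub $t4, $t4, 16 → $t4=(-12)-16=-28
add $t4, $t4, 20 → $t4=(-28)+20=-8
add $t1, $t1, 1 → $t1=2+1=3
cmp $t1, 7  (cmp 3,7)
bne start: taken
sub $t4, $t4, 9 → $t4=(-8)-9=-17
sub $t4, $t4, 16 → $t4=(-17)-16=-33
add $t4, $t4, 20 → $t4=(-33)+20=-13
add $t1, $t1, 1 → $t1=3+1=4
cmp $t1, 7  (cmp 4,7)
bne start: taken
sub $t4, $t4, 9 → $t4=(-13)-9=-22
sub $t4, $t4, 16 → $t4=(-22)-16=-38
add $t4, $t4, 20 → $t4=(-38)+20=-18
add $t1, $t1, 1 → $t1=4+1=5
cmp $t1, 7  (cmp 5,7)
bne start: taken
sub $t4, $t4, 9 → $t4=(-18)-9=-27
sub $t4, $t4, 16 → $t4=(-27)-16=-43
add $t4, $t4, 20 → $t4=(-43)+20=-23
add $t1, $t1, 1 → $t1=5+1=6
cmp $t1, 7  (cmp 6,7)
bne start: taken
sub $t4, $t4, 9 → $t4=(-23)-9=-32
sub $t4, $t4, 16 → $t4=(-32)-16=-48
add $t4, $t4, 20 → $t4=(-48)+20=-28
add $t1, $t1, 1 → $t1=6+1=7
cmp $t1, 7  (cmp 7,7)
bne start: not taken
halt.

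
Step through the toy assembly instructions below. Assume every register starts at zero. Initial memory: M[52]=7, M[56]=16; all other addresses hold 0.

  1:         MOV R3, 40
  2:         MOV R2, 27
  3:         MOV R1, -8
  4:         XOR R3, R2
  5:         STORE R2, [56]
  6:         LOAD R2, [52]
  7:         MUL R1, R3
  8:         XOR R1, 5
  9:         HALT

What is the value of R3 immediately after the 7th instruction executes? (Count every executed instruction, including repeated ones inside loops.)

51

MOV R3, 40 → R3=40
MOV R2, 27 → R2=27
MOV R1, -8 → R1=-8
XOR R3, R2 → R3=40^27=51
STORE R2, [56] → M[56]=27
LOAD R2, [52] → R2=M[52]=7
MUL R1, R3 → R1=(-8)*51=-408
After step 7: R3 = 51.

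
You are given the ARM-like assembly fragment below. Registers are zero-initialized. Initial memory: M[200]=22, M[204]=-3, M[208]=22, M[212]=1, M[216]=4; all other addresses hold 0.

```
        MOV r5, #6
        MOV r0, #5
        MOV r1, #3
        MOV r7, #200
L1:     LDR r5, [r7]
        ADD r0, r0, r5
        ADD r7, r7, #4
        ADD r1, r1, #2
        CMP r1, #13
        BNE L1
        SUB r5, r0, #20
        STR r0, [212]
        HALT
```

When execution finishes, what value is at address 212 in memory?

51

after MOV r5, #6: r5=6
after MOV r0, #5: r0=5
after MOV r1, #3: r1=3
after MOV r7, #200: r7=200
after LDR r5, [r7]: r5=M[200]=22
after ADD r0, r0, r5: r0=5+22=27
after ADD r7, r7, #4: r7=200+4=204
after ADD r1, r1, #2: r1=3+2=5
CMP r1, #13  (cmp 5,13)
BNE L1: taken
after LDR r5, [r7]: r5=M[204]=-3
after ADD r0, r0, r5: r0=27+(-3)=24
after ADD r7, r7, #4: r7=204+4=208
after ADD r1, r1, #2: r1=5+2=7
CMP r1, #13  (cmp 7,13)
BNE L1: taken
after LDR r5, [r7]: r5=M[208]=22
after ADD r0, r0, r5: r0=24+22=46
after ADD r7, r7, #4: r7=208+4=212
after ADD r1, r1, #2: r1=7+2=9
CMP r1, #13  (cmp 9,13)
BNE L1: taken
after LDR r5, [r7]: r5=M[212]=1
after ADD r0, r0, r5: r0=46+1=47
after ADD r7, r7, #4: r7=212+4=216
after ADD r1, r1, #2: r1=9+2=11
CMP r1, #13  (cmp 11,13)
BNE L1: taken
after LDR r5, [r7]: r5=M[216]=4
after ADD r0, r0, r5: r0=47+4=51
after ADD r7, r7, #4: r7=216+4=220
after ADD r1, r1, #2: r1=11+2=13
CMP r1, #13  (cmp 13,13)
BNE L1: not taken
after SUB r5, r0, #20: r5=51-20=31
STR r0, [212] → M[212]=51
halt.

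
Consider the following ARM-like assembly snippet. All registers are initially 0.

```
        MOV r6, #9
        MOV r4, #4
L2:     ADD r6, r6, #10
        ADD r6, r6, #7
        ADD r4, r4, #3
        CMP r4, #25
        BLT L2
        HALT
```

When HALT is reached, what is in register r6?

MOV r6, #9 → r6=9
MOV r4, #4 → r4=4
ADD r6, r6, #10 → r6=9+10=19
ADD r6, r6, #7 → r6=19+7=26
ADD r4, r4, #3 → r4=4+3=7
CMP r4, #25  (cmp 7,25)
BLT L2: taken
ADD r6, r6, #10 → r6=26+10=36
ADD r6, r6, #7 → r6=36+7=43
ADD r4, r4, #3 → r4=7+3=10
CMP r4, #25  (cmp 10,25)
BLT L2: taken
ADD r6, r6, #10 → r6=43+10=53
ADD r6, r6, #7 → r6=53+7=60
ADD r4, r4, #3 → r4=10+3=13
CMP r4, #25  (cmp 13,25)
BLT L2: taken
ADD r6, r6, #10 → r6=60+10=70
ADD r6, r6, #7 → r6=70+7=77
ADD r4, r4, #3 → r4=13+3=16
CMP r4, #25  (cmp 16,25)
BLT L2: taken
ADD r6, r6, #10 → r6=77+10=87
ADD r6, r6, #7 → r6=87+7=94
ADD r4, r4, #3 → r4=16+3=19
CMP r4, #25  (cmp 19,25)
BLT L2: taken
ADD r6, r6, #10 → r6=94+10=104
ADD r6, r6, #7 → r6=104+7=111
ADD r4, r4, #3 → r4=19+3=22
CMP r4, #25  (cmp 22,25)
BLT L2: taken
ADD r6, r6, #10 → r6=111+10=121
ADD r6, r6, #7 → r6=121+7=128
ADD r4, r4, #3 → r4=22+3=25
CMP r4, #25  (cmp 25,25)
BLT L2: not taken
halt.

128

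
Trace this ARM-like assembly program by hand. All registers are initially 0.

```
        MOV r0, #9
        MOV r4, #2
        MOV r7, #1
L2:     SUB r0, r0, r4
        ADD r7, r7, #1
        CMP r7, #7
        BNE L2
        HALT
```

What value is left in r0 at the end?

-3

r0=9
r4=2
r7=1
r0=9-2=7
r7=1+1=2
CMP r7, #7  (cmp 2,7)
BNE L2: taken
r0=7-2=5
r7=2+1=3
CMP r7, #7  (cmp 3,7)
BNE L2: taken
r0=5-2=3
r7=3+1=4
CMP r7, #7  (cmp 4,7)
BNE L2: taken
r0=3-2=1
r7=4+1=5
CMP r7, #7  (cmp 5,7)
BNE L2: taken
r0=1-2=-1
r7=5+1=6
CMP r7, #7  (cmp 6,7)
BNE L2: taken
r0=(-1)-2=-3
r7=6+1=7
CMP r7, #7  (cmp 7,7)
BNE L2: not taken
halt.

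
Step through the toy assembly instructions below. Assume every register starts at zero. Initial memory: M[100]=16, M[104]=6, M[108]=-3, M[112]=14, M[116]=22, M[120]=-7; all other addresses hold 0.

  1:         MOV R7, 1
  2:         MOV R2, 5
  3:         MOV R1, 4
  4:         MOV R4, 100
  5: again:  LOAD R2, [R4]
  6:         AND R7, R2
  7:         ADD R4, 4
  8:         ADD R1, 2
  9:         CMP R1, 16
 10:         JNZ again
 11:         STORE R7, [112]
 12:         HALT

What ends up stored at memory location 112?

0

MOV R7, 1 → R7=1
MOV R2, 5 → R2=5
MOV R1, 4 → R1=4
MOV R4, 100 → R4=100
LOAD R2, [R4] → R2=M[100]=16
AND R7, R2 → R7=1&16=0
ADD R4, 4 → R4=100+4=104
ADD R1, 2 → R1=4+2=6
CMP R1, 16  (cmp 6,16)
JNZ again: taken
LOAD R2, [R4] → R2=M[104]=6
AND R7, R2 → R7=0&6=0
ADD R4, 4 → R4=104+4=108
ADD R1, 2 → R1=6+2=8
CMP R1, 16  (cmp 8,16)
JNZ again: taken
LOAD R2, [R4] → R2=M[108]=-3
AND R7, R2 → R7=0&(-3)=0
ADD R4, 4 → R4=108+4=112
ADD R1, 2 → R1=8+2=10
CMP R1, 16  (cmp 10,16)
JNZ again: taken
LOAD R2, [R4] → R2=M[112]=14
AND R7, R2 → R7=0&14=0
ADD R4, 4 → R4=112+4=116
ADD R1, 2 → R1=10+2=12
CMP R1, 16  (cmp 12,16)
JNZ again: taken
LOAD R2, [R4] → R2=M[116]=22
AND R7, R2 → R7=0&22=0
ADD R4, 4 → R4=116+4=120
ADD R1, 2 → R1=12+2=14
CMP R1, 16  (cmp 14,16)
JNZ again: taken
LOAD R2, [R4] → R2=M[120]=-7
AND R7, R2 → R7=0&(-7)=0
ADD R4, 4 → R4=120+4=124
ADD R1, 2 → R1=14+2=16
CMP R1, 16  (cmp 16,16)
JNZ again: not taken
STORE R7, [112] → M[112]=0
halt.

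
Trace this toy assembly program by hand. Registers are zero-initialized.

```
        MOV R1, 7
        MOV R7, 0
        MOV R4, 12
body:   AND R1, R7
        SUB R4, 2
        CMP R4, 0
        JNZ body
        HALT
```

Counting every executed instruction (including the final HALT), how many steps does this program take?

after MOV R1, 7: R1=7
after MOV R7, 0: R7=0
after MOV R4, 12: R4=12
after AND R1, R7: R1=7&0=0
after SUB R4, 2: R4=12-2=10
CMP R4, 0  (cmp 10,0)
JNZ body: taken
after AND R1, R7: R1=0&0=0
after SUB R4, 2: R4=10-2=8
CMP R4, 0  (cmp 8,0)
JNZ body: taken
after AND R1, R7: R1=0&0=0
after SUB R4, 2: R4=8-2=6
CMP R4, 0  (cmp 6,0)
JNZ body: taken
after AND R1, R7: R1=0&0=0
after SUB R4, 2: R4=6-2=4
CMP R4, 0  (cmp 4,0)
JNZ body: taken
after AND R1, R7: R1=0&0=0
after SUB R4, 2: R4=4-2=2
CMP R4, 0  (cmp 2,0)
JNZ body: taken
after AND R1, R7: R1=0&0=0
after SUB R4, 2: R4=2-2=0
CMP R4, 0  (cmp 0,0)
JNZ body: not taken
halt.
Total executed instructions: 28.

28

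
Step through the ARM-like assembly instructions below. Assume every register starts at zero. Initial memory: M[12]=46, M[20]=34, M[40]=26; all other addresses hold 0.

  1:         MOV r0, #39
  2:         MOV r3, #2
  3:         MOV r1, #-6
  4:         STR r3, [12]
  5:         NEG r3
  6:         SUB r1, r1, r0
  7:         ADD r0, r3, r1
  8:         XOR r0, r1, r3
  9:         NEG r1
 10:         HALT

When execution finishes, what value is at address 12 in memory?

2

after MOV r0, #39: r0=39
after MOV r3, #2: r3=2
after MOV r1, #-6: r1=-6
STR r3, [12] → M[12]=2
after NEG r3: r3=-(2)=-2
after SUB r1, r1, r0: r1=(-6)-39=-45
after ADD r0, r3, r1: r0=(-2)+(-45)=-47
after XOR r0, r1, r3: r0=(-45)^(-2)=45
after NEG r1: r1=-(-45)=45
halt.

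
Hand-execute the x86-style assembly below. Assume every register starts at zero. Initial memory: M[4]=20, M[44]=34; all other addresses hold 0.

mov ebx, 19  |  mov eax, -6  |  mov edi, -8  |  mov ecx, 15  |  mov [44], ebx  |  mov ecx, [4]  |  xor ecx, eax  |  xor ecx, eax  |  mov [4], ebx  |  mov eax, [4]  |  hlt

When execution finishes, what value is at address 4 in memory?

19

mov ebx, 19 → ebx=19
mov eax, -6 → eax=-6
mov edi, -8 → edi=-8
mov ecx, 15 → ecx=15
mov [44], ebx → M[44]=19
mov ecx, [4] → ecx=M[4]=20
xor ecx, eax → ecx=20^(-6)=-18
xor ecx, eax → ecx=(-18)^(-6)=20
mov [4], ebx → M[4]=19
mov eax, [4] → eax=M[4]=19
halt.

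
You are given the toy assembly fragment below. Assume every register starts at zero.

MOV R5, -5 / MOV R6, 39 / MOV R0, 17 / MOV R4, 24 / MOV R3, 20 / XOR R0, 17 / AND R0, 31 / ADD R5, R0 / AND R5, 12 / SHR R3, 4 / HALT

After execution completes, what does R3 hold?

1

R5=-5
R6=39
R0=17
R4=24
R3=20
R0=17^17=0
R0=0&31=0
R5=(-5)+0=-5
R5=(-5)&12=8
R3=20>>4=1
halt.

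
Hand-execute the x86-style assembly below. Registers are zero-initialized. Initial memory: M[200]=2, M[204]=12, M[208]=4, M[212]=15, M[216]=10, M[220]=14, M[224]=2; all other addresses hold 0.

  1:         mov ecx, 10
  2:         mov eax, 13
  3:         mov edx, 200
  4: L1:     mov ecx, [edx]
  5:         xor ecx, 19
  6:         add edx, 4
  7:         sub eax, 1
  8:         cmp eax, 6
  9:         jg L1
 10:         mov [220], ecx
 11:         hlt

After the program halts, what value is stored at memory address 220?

mov ecx, 10 → ecx=10
mov eax, 13 → eax=13
mov edx, 200 → edx=200
mov ecx, [edx] → ecx=M[200]=2
xor ecx, 19 → ecx=2^19=17
add edx, 4 → edx=200+4=204
sub eax, 1 → eax=13-1=12
cmp eax, 6  (cmp 12,6)
jg L1: taken
mov ecx, [edx] → ecx=M[204]=12
xor ecx, 19 → ecx=12^19=31
add edx, 4 → edx=204+4=208
sub eax, 1 → eax=12-1=11
cmp eax, 6  (cmp 11,6)
jg L1: taken
mov ecx, [edx] → ecx=M[208]=4
xor ecx, 19 → ecx=4^19=23
add edx, 4 → edx=208+4=212
sub eax, 1 → eax=11-1=10
cmp eax, 6  (cmp 10,6)
jg L1: taken
mov ecx, [edx] → ecx=M[212]=15
xor ecx, 19 → ecx=15^19=28
add edx, 4 → edx=212+4=216
sub eax, 1 → eax=10-1=9
cmp eax, 6  (cmp 9,6)
jg L1: taken
mov ecx, [edx] → ecx=M[216]=10
xor ecx, 19 → ecx=10^19=25
add edx, 4 → edx=216+4=220
sub eax, 1 → eax=9-1=8
cmp eax, 6  (cmp 8,6)
jg L1: taken
mov ecx, [edx] → ecx=M[220]=14
xor ecx, 19 → ecx=14^19=29
add edx, 4 → edx=220+4=224
sub eax, 1 → eax=8-1=7
cmp eax, 6  (cmp 7,6)
jg L1: taken
mov ecx, [edx] → ecx=M[224]=2
xor ecx, 19 → ecx=2^19=17
add edx, 4 → edx=224+4=228
sub eax, 1 → eax=7-1=6
cmp eax, 6  (cmp 6,6)
jg L1: not taken
mov [220], ecx → M[220]=17
halt.

17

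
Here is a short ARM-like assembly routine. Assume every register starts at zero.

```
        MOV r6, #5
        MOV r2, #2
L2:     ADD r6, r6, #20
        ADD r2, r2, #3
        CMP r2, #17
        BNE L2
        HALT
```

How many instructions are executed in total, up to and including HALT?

MOV r6, #5 → r6=5
MOV r2, #2 → r2=2
ADD r6, r6, #20 → r6=5+20=25
ADD r2, r2, #3 → r2=2+3=5
CMP r2, #17  (cmp 5,17)
BNE L2: taken
ADD r6, r6, #20 → r6=25+20=45
ADD r2, r2, #3 → r2=5+3=8
CMP r2, #17  (cmp 8,17)
BNE L2: taken
ADD r6, r6, #20 → r6=45+20=65
ADD r2, r2, #3 → r2=8+3=11
CMP r2, #17  (cmp 11,17)
BNE L2: taken
ADD r6, r6, #20 → r6=65+20=85
ADD r2, r2, #3 → r2=11+3=14
CMP r2, #17  (cmp 14,17)
BNE L2: taken
ADD r6, r6, #20 → r6=85+20=105
ADD r2, r2, #3 → r2=14+3=17
CMP r2, #17  (cmp 17,17)
BNE L2: not taken
halt.
Total executed instructions: 23.

23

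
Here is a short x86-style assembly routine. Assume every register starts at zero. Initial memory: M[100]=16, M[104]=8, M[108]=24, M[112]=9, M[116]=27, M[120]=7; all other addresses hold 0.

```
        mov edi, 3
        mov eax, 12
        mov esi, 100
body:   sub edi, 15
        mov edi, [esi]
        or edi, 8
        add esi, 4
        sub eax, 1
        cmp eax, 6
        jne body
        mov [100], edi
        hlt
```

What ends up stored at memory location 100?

15

edi=3
eax=12
esi=100
edi=3-15=-12
edi=M[100]=16
edi=16|8=24
esi=100+4=104
eax=12-1=11
cmp eax, 6  (cmp 11,6)
jne body: taken
edi=24-15=9
edi=M[104]=8
edi=8|8=8
esi=104+4=108
eax=11-1=10
cmp eax, 6  (cmp 10,6)
jne body: taken
edi=8-15=-7
edi=M[108]=24
edi=24|8=24
esi=108+4=112
eax=10-1=9
cmp eax, 6  (cmp 9,6)
jne body: taken
edi=24-15=9
edi=M[112]=9
edi=9|8=9
esi=112+4=116
eax=9-1=8
cmp eax, 6  (cmp 8,6)
jne body: taken
edi=9-15=-6
edi=M[116]=27
edi=27|8=27
esi=116+4=120
eax=8-1=7
cmp eax, 6  (cmp 7,6)
jne body: taken
edi=27-15=12
edi=M[120]=7
edi=7|8=15
esi=120+4=124
eax=7-1=6
cmp eax, 6  (cmp 6,6)
jne body: not taken
mov [100], edi → M[100]=15
halt.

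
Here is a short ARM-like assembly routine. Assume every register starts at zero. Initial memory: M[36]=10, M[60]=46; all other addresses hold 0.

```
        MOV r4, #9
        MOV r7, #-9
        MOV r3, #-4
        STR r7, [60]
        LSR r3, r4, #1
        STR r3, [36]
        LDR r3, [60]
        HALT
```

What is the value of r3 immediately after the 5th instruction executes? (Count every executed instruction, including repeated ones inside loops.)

4

after MOV r4, #9: r4=9
after MOV r7, #-9: r7=-9
after MOV r3, #-4: r3=-4
STR r7, [60] → M[60]=-9
after LSR r3, r4, #1: r3=9>>1=4
After step 5: r3 = 4.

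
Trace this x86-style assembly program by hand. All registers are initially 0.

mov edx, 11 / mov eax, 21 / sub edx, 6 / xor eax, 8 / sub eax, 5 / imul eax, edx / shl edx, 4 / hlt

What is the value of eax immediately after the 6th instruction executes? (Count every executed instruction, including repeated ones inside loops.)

mov edx, 11 → edx=11
mov eax, 21 → eax=21
sub edx, 6 → edx=11-6=5
xor eax, 8 → eax=21^8=29
sub eax, 5 → eax=29-5=24
imul eax, edx → eax=24*5=120
After step 6: eax = 120.

120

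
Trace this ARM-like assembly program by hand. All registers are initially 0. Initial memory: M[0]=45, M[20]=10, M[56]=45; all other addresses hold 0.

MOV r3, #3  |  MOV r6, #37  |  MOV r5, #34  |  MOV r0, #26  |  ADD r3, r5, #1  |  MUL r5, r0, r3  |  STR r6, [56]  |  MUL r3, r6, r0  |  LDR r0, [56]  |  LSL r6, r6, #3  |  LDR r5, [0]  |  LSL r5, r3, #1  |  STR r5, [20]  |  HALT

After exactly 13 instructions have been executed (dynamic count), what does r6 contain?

MOV r3, #3 → r3=3
MOV r6, #37 → r6=37
MOV r5, #34 → r5=34
MOV r0, #26 → r0=26
ADD r3, r5, #1 → r3=34+1=35
MUL r5, r0, r3 → r5=26*35=910
STR r6, [56] → M[56]=37
MUL r3, r6, r0 → r3=37*26=962
LDR r0, [56] → r0=M[56]=37
LSL r6, r6, #3 → r6=37<<3=296
LDR r5, [0] → r5=M[0]=45
LSL r5, r3, #1 → r5=962<<1=1924
STR r5, [20] → M[20]=1924
After step 13: r6 = 296.

296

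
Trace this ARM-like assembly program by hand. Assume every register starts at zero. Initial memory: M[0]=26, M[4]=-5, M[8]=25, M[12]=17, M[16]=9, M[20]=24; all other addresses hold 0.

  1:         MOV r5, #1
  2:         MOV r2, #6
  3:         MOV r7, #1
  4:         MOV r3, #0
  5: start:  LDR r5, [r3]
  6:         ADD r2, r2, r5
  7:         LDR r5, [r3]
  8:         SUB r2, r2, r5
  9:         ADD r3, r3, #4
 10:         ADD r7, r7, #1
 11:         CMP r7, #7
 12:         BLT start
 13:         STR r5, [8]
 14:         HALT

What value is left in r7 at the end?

r5=1
r2=6
r7=1
r3=0
r5=M[0]=26
r2=6+26=32
r5=M[0]=26
r2=32-26=6
r3=0+4=4
r7=1+1=2
CMP r7, #7  (cmp 2,7)
BLT start: taken
r5=M[4]=-5
r2=6+(-5)=1
r5=M[4]=-5
r2=1-(-5)=6
r3=4+4=8
r7=2+1=3
CMP r7, #7  (cmp 3,7)
BLT start: taken
r5=M[8]=25
r2=6+25=31
r5=M[8]=25
r2=31-25=6
r3=8+4=12
r7=3+1=4
CMP r7, #7  (cmp 4,7)
BLT start: taken
r5=M[12]=17
r2=6+17=23
r5=M[12]=17
r2=23-17=6
r3=12+4=16
r7=4+1=5
CMP r7, #7  (cmp 5,7)
BLT start: taken
r5=M[16]=9
r2=6+9=15
r5=M[16]=9
r2=15-9=6
r3=16+4=20
r7=5+1=6
CMP r7, #7  (cmp 6,7)
BLT start: taken
r5=M[20]=24
r2=6+24=30
r5=M[20]=24
r2=30-24=6
r3=20+4=24
r7=6+1=7
CMP r7, #7  (cmp 7,7)
BLT start: not taken
STR r5, [8] → M[8]=24
halt.

7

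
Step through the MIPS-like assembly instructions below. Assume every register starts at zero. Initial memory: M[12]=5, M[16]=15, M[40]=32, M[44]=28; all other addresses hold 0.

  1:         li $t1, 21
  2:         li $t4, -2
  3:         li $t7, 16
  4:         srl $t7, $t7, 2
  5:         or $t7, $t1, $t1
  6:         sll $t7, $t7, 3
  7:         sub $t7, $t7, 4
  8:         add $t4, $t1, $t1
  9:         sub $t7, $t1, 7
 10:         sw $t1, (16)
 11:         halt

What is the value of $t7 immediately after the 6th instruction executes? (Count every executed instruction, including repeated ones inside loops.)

168

after li $t1, 21: $t1=21
after li $t4, -2: $t4=-2
after li $t7, 16: $t7=16
after srl $t7, $t7, 2: $t7=16>>2=4
after or $t7, $t1, $t1: $t7=21|21=21
after sll $t7, $t7, 3: $t7=21<<3=168
After step 6: $t7 = 168.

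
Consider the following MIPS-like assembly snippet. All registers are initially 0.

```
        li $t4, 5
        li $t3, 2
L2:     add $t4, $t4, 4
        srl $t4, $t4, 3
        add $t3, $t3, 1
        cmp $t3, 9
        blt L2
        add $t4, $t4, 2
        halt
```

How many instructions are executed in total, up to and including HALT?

39

li $t4, 5 → $t4=5
li $t3, 2 → $t3=2
add $t4, $t4, 4 → $t4=5+4=9
srl $t4, $t4, 3 → $t4=9>>3=1
add $t3, $t3, 1 → $t3=2+1=3
cmp $t3, 9  (cmp 3,9)
blt L2: taken
add $t4, $t4, 4 → $t4=1+4=5
srl $t4, $t4, 3 → $t4=5>>3=0
add $t3, $t3, 1 → $t3=3+1=4
cmp $t3, 9  (cmp 4,9)
blt L2: taken
add $t4, $t4, 4 → $t4=0+4=4
srl $t4, $t4, 3 → $t4=4>>3=0
add $t3, $t3, 1 → $t3=4+1=5
cmp $t3, 9  (cmp 5,9)
blt L2: taken
add $t4, $t4, 4 → $t4=0+4=4
srl $t4, $t4, 3 → $t4=4>>3=0
add $t3, $t3, 1 → $t3=5+1=6
cmp $t3, 9  (cmp 6,9)
blt L2: taken
add $t4, $t4, 4 → $t4=0+4=4
srl $t4, $t4, 3 → $t4=4>>3=0
add $t3, $t3, 1 → $t3=6+1=7
cmp $t3, 9  (cmp 7,9)
blt L2: taken
add $t4, $t4, 4 → $t4=0+4=4
srl $t4, $t4, 3 → $t4=4>>3=0
add $t3, $t3, 1 → $t3=7+1=8
cmp $t3, 9  (cmp 8,9)
blt L2: taken
add $t4, $t4, 4 → $t4=0+4=4
srl $t4, $t4, 3 → $t4=4>>3=0
add $t3, $t3, 1 → $t3=8+1=9
cmp $t3, 9  (cmp 9,9)
blt L2: not taken
add $t4, $t4, 2 → $t4=0+2=2
halt.
Total executed instructions: 39.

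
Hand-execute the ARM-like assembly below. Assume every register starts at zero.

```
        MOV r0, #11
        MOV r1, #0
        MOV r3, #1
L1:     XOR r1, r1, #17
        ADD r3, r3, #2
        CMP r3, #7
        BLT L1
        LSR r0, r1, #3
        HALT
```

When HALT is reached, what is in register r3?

7

after MOV r0, #11: r0=11
after MOV r1, #0: r1=0
after MOV r3, #1: r3=1
after XOR r1, r1, #17: r1=0^17=17
after ADD r3, r3, #2: r3=1+2=3
CMP r3, #7  (cmp 3,7)
BLT L1: taken
after XOR r1, r1, #17: r1=17^17=0
after ADD r3, r3, #2: r3=3+2=5
CMP r3, #7  (cmp 5,7)
BLT L1: taken
after XOR r1, r1, #17: r1=0^17=17
after ADD r3, r3, #2: r3=5+2=7
CMP r3, #7  (cmp 7,7)
BLT L1: not taken
after LSR r0, r1, #3: r0=17>>3=2
halt.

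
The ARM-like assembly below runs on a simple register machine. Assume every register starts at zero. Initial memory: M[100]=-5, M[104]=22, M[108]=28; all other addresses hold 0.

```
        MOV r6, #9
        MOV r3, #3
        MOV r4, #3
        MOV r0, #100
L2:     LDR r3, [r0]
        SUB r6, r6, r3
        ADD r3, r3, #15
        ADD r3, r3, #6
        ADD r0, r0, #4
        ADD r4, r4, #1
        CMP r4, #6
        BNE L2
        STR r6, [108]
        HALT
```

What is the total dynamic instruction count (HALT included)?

MOV r6, #9 → r6=9
MOV r3, #3 → r3=3
MOV r4, #3 → r4=3
MOV r0, #100 → r0=100
LDR r3, [r0] → r3=M[100]=-5
SUB r6, r6, r3 → r6=9-(-5)=14
ADD r3, r3, #15 → r3=(-5)+15=10
ADD r3, r3, #6 → r3=10+6=16
ADD r0, r0, #4 → r0=100+4=104
ADD r4, r4, #1 → r4=3+1=4
CMP r4, #6  (cmp 4,6)
BNE L2: taken
LDR r3, [r0] → r3=M[104]=22
SUB r6, r6, r3 → r6=14-22=-8
ADD r3, r3, #15 → r3=22+15=37
ADD r3, r3, #6 → r3=37+6=43
ADD r0, r0, #4 → r0=104+4=108
ADD r4, r4, #1 → r4=4+1=5
CMP r4, #6  (cmp 5,6)
BNE L2: taken
LDR r3, [r0] → r3=M[108]=28
SUB r6, r6, r3 → r6=(-8)-28=-36
ADD r3, r3, #15 → r3=28+15=43
ADD r3, r3, #6 → r3=43+6=49
ADD r0, r0, #4 → r0=108+4=112
ADD r4, r4, #1 → r4=5+1=6
CMP r4, #6  (cmp 6,6)
BNE L2: not taken
STR r6, [108] → M[108]=-36
halt.
Total executed instructions: 30.

30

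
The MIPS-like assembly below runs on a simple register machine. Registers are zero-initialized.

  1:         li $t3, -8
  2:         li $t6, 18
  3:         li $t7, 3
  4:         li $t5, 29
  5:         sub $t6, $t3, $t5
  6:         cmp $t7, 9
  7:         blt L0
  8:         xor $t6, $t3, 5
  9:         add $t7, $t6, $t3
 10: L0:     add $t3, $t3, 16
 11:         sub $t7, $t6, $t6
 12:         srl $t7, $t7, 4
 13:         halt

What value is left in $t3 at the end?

li $t3, -8 → $t3=-8
li $t6, 18 → $t6=18
li $t7, 3 → $t7=3
li $t5, 29 → $t5=29
sub $t6, $t3, $t5 → $t6=(-8)-29=-37
cmp $t7, 9  (cmp 3,9)
blt L0: taken
add $t3, $t3, 16 → $t3=(-8)+16=8
sub $t7, $t6, $t6 → $t7=(-37)-(-37)=0
srl $t7, $t7, 4 → $t7=0>>4=0
halt.

8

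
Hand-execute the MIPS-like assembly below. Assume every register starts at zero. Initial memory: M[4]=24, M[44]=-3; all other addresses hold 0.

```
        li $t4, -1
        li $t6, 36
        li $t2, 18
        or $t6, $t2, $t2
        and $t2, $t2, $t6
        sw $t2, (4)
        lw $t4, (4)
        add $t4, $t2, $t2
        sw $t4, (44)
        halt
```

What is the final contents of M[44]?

36

$t4=-1
$t6=36
$t2=18
$t6=18|18=18
$t2=18&18=18
sw $t2, (4) → M[4]=18
$t4=M[4]=18
$t4=18+18=36
sw $t4, (44) → M[44]=36
halt.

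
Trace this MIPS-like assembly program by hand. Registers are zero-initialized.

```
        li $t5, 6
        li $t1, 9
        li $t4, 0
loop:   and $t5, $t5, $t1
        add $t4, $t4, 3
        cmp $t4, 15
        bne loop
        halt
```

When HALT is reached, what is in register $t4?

15

after li $t5, 6: $t5=6
after li $t1, 9: $t1=9
after li $t4, 0: $t4=0
after and $t5, $t5, $t1: $t5=6&9=0
after add $t4, $t4, 3: $t4=0+3=3
cmp $t4, 15  (cmp 3,15)
bne loop: taken
after and $t5, $t5, $t1: $t5=0&9=0
after add $t4, $t4, 3: $t4=3+3=6
cmp $t4, 15  (cmp 6,15)
bne loop: taken
after and $t5, $t5, $t1: $t5=0&9=0
after add $t4, $t4, 3: $t4=6+3=9
cmp $t4, 15  (cmp 9,15)
bne loop: taken
after and $t5, $t5, $t1: $t5=0&9=0
after add $t4, $t4, 3: $t4=9+3=12
cmp $t4, 15  (cmp 12,15)
bne loop: taken
after and $t5, $t5, $t1: $t5=0&9=0
after add $t4, $t4, 3: $t4=12+3=15
cmp $t4, 15  (cmp 15,15)
bne loop: not taken
halt.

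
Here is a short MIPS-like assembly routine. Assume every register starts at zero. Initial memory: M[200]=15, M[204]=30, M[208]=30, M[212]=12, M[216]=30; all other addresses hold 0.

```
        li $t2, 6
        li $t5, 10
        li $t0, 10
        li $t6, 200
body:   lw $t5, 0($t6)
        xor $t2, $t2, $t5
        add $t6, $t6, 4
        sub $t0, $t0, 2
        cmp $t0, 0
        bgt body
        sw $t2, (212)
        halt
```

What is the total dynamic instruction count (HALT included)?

$t2=6
$t5=10
$t0=10
$t6=200
$t5=M[200]=15
$t2=6^15=9
$t6=200+4=204
$t0=10-2=8
cmp $t0, 0  (cmp 8,0)
bgt body: taken
$t5=M[204]=30
$t2=9^30=23
$t6=204+4=208
$t0=8-2=6
cmp $t0, 0  (cmp 6,0)
bgt body: taken
$t5=M[208]=30
$t2=23^30=9
$t6=208+4=212
$t0=6-2=4
cmp $t0, 0  (cmp 4,0)
bgt body: taken
$t5=M[212]=12
$t2=9^12=5
$t6=212+4=216
$t0=4-2=2
cmp $t0, 0  (cmp 2,0)
bgt body: taken
$t5=M[216]=30
$t2=5^30=27
$t6=216+4=220
$t0=2-2=0
cmp $t0, 0  (cmp 0,0)
bgt body: not taken
sw $t2, (212) → M[212]=27
halt.
Total executed instructions: 36.

36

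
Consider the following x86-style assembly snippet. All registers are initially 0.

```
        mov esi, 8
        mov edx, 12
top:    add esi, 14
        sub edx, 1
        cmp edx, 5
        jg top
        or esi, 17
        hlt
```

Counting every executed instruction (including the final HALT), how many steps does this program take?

32

esi=8
edx=12
esi=8+14=22
edx=12-1=11
cmp edx, 5  (cmp 11,5)
jg top: taken
esi=22+14=36
edx=11-1=10
cmp edx, 5  (cmp 10,5)
jg top: taken
esi=36+14=50
edx=10-1=9
cmp edx, 5  (cmp 9,5)
jg top: taken
esi=50+14=64
edx=9-1=8
cmp edx, 5  (cmp 8,5)
jg top: taken
esi=64+14=78
edx=8-1=7
cmp edx, 5  (cmp 7,5)
jg top: taken
esi=78+14=92
edx=7-1=6
cmp edx, 5  (cmp 6,5)
jg top: taken
esi=92+14=106
edx=6-1=5
cmp edx, 5  (cmp 5,5)
jg top: not taken
esi=106|17=123
halt.
Total executed instructions: 32.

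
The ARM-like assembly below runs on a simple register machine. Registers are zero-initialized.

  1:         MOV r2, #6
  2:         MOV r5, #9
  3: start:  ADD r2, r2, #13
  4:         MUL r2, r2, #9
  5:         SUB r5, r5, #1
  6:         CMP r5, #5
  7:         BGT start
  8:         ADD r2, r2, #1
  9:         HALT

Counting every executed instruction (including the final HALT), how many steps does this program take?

after MOV r2, #6: r2=6
after MOV r5, #9: r5=9
after ADD r2, r2, #13: r2=6+13=19
after MUL r2, r2, #9: r2=19*9=171
after SUB r5, r5, #1: r5=9-1=8
CMP r5, #5  (cmp 8,5)
BGT start: taken
after ADD r2, r2, #13: r2=171+13=184
after MUL r2, r2, #9: r2=184*9=1656
after SUB r5, r5, #1: r5=8-1=7
CMP r5, #5  (cmp 7,5)
BGT start: taken
after ADD r2, r2, #13: r2=1656+13=1669
after MUL r2, r2, #9: r2=1669*9=15021
after SUB r5, r5, #1: r5=7-1=6
CMP r5, #5  (cmp 6,5)
BGT start: taken
after ADD r2, r2, #13: r2=15021+13=15034
after MUL r2, r2, #9: r2=15034*9=135306
after SUB r5, r5, #1: r5=6-1=5
CMP r5, #5  (cmp 5,5)
BGT start: not taken
after ADD r2, r2, #1: r2=135306+1=135307
halt.
Total executed instructions: 24.

24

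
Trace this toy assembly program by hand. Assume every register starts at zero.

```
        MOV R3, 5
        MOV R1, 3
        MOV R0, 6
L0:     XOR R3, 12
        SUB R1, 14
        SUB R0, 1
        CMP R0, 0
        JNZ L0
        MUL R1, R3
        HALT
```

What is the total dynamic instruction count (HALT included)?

35

after MOV R3, 5: R3=5
after MOV R1, 3: R1=3
after MOV R0, 6: R0=6
after XOR R3, 12: R3=5^12=9
after SUB R1, 14: R1=3-14=-11
after SUB R0, 1: R0=6-1=5
CMP R0, 0  (cmp 5,0)
JNZ L0: taken
after XOR R3, 12: R3=9^12=5
after SUB R1, 14: R1=(-11)-14=-25
after SUB R0, 1: R0=5-1=4
CMP R0, 0  (cmp 4,0)
JNZ L0: taken
after XOR R3, 12: R3=5^12=9
after SUB R1, 14: R1=(-25)-14=-39
after SUB R0, 1: R0=4-1=3
CMP R0, 0  (cmp 3,0)
JNZ L0: taken
after XOR R3, 12: R3=9^12=5
after SUB R1, 14: R1=(-39)-14=-53
after SUB R0, 1: R0=3-1=2
CMP R0, 0  (cmp 2,0)
JNZ L0: taken
after XOR R3, 12: R3=5^12=9
after SUB R1, 14: R1=(-53)-14=-67
after SUB R0, 1: R0=2-1=1
CMP R0, 0  (cmp 1,0)
JNZ L0: taken
after XOR R3, 12: R3=9^12=5
after SUB R1, 14: R1=(-67)-14=-81
after SUB R0, 1: R0=1-1=0
CMP R0, 0  (cmp 0,0)
JNZ L0: not taken
after MUL R1, R3: R1=(-81)*5=-405
halt.
Total executed instructions: 35.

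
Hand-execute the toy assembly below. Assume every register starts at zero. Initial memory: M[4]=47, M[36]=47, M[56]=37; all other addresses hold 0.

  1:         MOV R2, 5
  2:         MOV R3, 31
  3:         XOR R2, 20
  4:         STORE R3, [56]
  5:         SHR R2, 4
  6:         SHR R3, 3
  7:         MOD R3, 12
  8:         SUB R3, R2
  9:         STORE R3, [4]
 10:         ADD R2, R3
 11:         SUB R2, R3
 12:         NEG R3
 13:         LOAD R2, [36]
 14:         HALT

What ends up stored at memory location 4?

2

R2=5
R3=31
R2=5^20=17
STORE R3, [56] → M[56]=31
R2=17>>4=1
R3=31>>3=3
R3=3%12=3
R3=3-1=2
STORE R3, [4] → M[4]=2
R2=1+2=3
R2=3-2=1
R3=-(2)=-2
R2=M[36]=47
halt.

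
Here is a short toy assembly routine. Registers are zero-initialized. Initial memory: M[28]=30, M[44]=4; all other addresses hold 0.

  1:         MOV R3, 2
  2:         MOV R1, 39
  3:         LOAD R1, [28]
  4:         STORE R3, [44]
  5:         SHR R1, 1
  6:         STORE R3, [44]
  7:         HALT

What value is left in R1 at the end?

15

MOV R3, 2 → R3=2
MOV R1, 39 → R1=39
LOAD R1, [28] → R1=M[28]=30
STORE R3, [44] → M[44]=2
SHR R1, 1 → R1=30>>1=15
STORE R3, [44] → M[44]=2
halt.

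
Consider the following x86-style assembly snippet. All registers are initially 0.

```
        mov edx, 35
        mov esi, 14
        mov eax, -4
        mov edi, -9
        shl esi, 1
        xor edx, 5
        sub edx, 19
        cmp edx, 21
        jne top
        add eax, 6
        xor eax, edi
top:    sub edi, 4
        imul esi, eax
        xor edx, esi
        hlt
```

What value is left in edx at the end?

-125

mov edx, 35 → edx=35
mov esi, 14 → esi=14
mov eax, -4 → eax=-4
mov edi, -9 → edi=-9
shl esi, 1 → esi=14<<1=28
xor edx, 5 → edx=35^5=38
sub edx, 19 → edx=38-19=19
cmp edx, 21  (cmp 19,21)
jne top: taken
sub edi, 4 → edi=(-9)-4=-13
imul esi, eax → esi=28*(-4)=-112
xor edx, esi → edx=19^(-112)=-125
halt.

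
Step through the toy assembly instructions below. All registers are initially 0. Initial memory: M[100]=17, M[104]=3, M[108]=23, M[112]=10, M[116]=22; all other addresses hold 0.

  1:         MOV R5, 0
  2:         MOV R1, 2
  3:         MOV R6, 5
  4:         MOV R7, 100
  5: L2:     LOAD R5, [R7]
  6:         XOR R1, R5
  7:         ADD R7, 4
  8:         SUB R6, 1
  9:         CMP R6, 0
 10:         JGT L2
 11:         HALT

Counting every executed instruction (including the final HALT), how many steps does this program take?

35

R5=0
R1=2
R6=5
R7=100
R5=M[100]=17
R1=2^17=19
R7=100+4=104
R6=5-1=4
CMP R6, 0  (cmp 4,0)
JGT L2: taken
R5=M[104]=3
R1=19^3=16
R7=104+4=108
R6=4-1=3
CMP R6, 0  (cmp 3,0)
JGT L2: taken
R5=M[108]=23
R1=16^23=7
R7=108+4=112
R6=3-1=2
CMP R6, 0  (cmp 2,0)
JGT L2: taken
R5=M[112]=10
R1=7^10=13
R7=112+4=116
R6=2-1=1
CMP R6, 0  (cmp 1,0)
JGT L2: taken
R5=M[116]=22
R1=13^22=27
R7=116+4=120
R6=1-1=0
CMP R6, 0  (cmp 0,0)
JGT L2: not taken
halt.
Total executed instructions: 35.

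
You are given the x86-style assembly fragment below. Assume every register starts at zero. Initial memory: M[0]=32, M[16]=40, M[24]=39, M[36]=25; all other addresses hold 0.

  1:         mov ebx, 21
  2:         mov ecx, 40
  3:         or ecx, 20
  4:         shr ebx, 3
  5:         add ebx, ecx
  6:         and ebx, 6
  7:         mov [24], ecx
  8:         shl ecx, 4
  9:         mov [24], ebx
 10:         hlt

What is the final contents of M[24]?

mov ebx, 21 → ebx=21
mov ecx, 40 → ecx=40
or ecx, 20 → ecx=40|20=60
shr ebx, 3 → ebx=21>>3=2
add ebx, ecx → ebx=2+60=62
and ebx, 6 → ebx=62&6=6
mov [24], ecx → M[24]=60
shl ecx, 4 → ecx=60<<4=960
mov [24], ebx → M[24]=6
halt.

6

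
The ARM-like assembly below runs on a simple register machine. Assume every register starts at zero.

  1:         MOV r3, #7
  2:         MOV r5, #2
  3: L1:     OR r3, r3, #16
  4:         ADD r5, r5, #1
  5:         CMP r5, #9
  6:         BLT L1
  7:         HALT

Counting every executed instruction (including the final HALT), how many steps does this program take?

31

r3=7
r5=2
r3=7|16=23
r5=2+1=3
CMP r5, #9  (cmp 3,9)
BLT L1: taken
r3=23|16=23
r5=3+1=4
CMP r5, #9  (cmp 4,9)
BLT L1: taken
r3=23|16=23
r5=4+1=5
CMP r5, #9  (cmp 5,9)
BLT L1: taken
r3=23|16=23
r5=5+1=6
CMP r5, #9  (cmp 6,9)
BLT L1: taken
r3=23|16=23
r5=6+1=7
CMP r5, #9  (cmp 7,9)
BLT L1: taken
r3=23|16=23
r5=7+1=8
CMP r5, #9  (cmp 8,9)
BLT L1: taken
r3=23|16=23
r5=8+1=9
CMP r5, #9  (cmp 9,9)
BLT L1: not taken
halt.
Total executed instructions: 31.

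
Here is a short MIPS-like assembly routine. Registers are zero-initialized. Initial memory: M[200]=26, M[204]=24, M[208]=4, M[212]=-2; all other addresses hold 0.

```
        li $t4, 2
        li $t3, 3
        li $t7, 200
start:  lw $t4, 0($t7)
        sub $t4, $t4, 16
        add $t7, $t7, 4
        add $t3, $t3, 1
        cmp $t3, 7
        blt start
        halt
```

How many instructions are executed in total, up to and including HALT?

after li $t4, 2: $t4=2
after li $t3, 3: $t3=3
after li $t7, 200: $t7=200
after lw $t4, 0($t7): $t4=M[200]=26
after sub $t4, $t4, 16: $t4=26-16=10
after add $t7, $t7, 4: $t7=200+4=204
after add $t3, $t3, 1: $t3=3+1=4
cmp $t3, 7  (cmp 4,7)
blt start: taken
after lw $t4, 0($t7): $t4=M[204]=24
after sub $t4, $t4, 16: $t4=24-16=8
after add $t7, $t7, 4: $t7=204+4=208
after add $t3, $t3, 1: $t3=4+1=5
cmp $t3, 7  (cmp 5,7)
blt start: taken
after lw $t4, 0($t7): $t4=M[208]=4
after sub $t4, $t4, 16: $t4=4-16=-12
after add $t7, $t7, 4: $t7=208+4=212
after add $t3, $t3, 1: $t3=5+1=6
cmp $t3, 7  (cmp 6,7)
blt start: taken
after lw $t4, 0($t7): $t4=M[212]=-2
after sub $t4, $t4, 16: $t4=(-2)-16=-18
after add $t7, $t7, 4: $t7=212+4=216
after add $t3, $t3, 1: $t3=6+1=7
cmp $t3, 7  (cmp 7,7)
blt start: not taken
halt.
Total executed instructions: 28.

28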